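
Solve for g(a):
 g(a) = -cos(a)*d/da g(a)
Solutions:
 g(a) = C1*sqrt(sin(a) - 1)/sqrt(sin(a) + 1)


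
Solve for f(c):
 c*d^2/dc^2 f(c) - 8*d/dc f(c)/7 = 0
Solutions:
 f(c) = C1 + C2*c^(15/7)


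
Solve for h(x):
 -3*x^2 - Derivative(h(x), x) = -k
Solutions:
 h(x) = C1 + k*x - x^3


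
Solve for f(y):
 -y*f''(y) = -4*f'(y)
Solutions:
 f(y) = C1 + C2*y^5


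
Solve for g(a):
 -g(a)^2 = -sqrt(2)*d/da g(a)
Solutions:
 g(a) = -2/(C1 + sqrt(2)*a)


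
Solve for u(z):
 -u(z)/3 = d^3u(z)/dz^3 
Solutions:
 u(z) = C3*exp(-3^(2/3)*z/3) + (C1*sin(3^(1/6)*z/2) + C2*cos(3^(1/6)*z/2))*exp(3^(2/3)*z/6)


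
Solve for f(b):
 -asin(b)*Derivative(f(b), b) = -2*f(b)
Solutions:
 f(b) = C1*exp(2*Integral(1/asin(b), b))


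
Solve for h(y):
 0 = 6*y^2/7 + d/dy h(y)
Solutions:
 h(y) = C1 - 2*y^3/7


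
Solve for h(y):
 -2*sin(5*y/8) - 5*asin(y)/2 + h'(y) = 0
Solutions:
 h(y) = C1 + 5*y*asin(y)/2 + 5*sqrt(1 - y^2)/2 - 16*cos(5*y/8)/5


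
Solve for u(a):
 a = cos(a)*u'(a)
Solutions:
 u(a) = C1 + Integral(a/cos(a), a)


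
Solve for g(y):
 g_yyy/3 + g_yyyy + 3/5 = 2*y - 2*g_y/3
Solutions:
 g(y) = C1 + C4*exp(-y) + 3*y^2/2 - 9*y/10 + (C2*sin(sqrt(5)*y/3) + C3*cos(sqrt(5)*y/3))*exp(y/3)


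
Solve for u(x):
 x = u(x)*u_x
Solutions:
 u(x) = -sqrt(C1 + x^2)
 u(x) = sqrt(C1 + x^2)


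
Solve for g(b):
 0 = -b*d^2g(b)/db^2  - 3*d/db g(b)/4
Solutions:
 g(b) = C1 + C2*b^(1/4)


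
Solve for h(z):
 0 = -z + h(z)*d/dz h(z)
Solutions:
 h(z) = -sqrt(C1 + z^2)
 h(z) = sqrt(C1 + z^2)


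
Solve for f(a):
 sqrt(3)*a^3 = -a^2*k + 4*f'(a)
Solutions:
 f(a) = C1 + sqrt(3)*a^4/16 + a^3*k/12


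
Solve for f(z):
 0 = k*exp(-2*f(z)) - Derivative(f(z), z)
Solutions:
 f(z) = log(-sqrt(C1 + 2*k*z))
 f(z) = log(C1 + 2*k*z)/2


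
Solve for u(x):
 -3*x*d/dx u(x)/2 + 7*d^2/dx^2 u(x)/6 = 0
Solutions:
 u(x) = C1 + C2*erfi(3*sqrt(14)*x/14)


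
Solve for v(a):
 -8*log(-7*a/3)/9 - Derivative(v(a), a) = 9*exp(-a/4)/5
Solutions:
 v(a) = C1 - 8*a*log(-a)/9 + 8*a*(-log(7) + 1 + log(3))/9 + 36*exp(-a/4)/5


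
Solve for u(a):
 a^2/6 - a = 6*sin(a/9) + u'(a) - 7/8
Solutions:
 u(a) = C1 + a^3/18 - a^2/2 + 7*a/8 + 54*cos(a/9)


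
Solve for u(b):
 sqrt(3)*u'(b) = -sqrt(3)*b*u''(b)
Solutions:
 u(b) = C1 + C2*log(b)


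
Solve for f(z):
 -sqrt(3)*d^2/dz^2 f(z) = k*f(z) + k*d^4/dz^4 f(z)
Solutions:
 f(z) = C1*exp(-sqrt(2)*z*sqrt((-sqrt(3 - 4*k^2) - sqrt(3))/k)/2) + C2*exp(sqrt(2)*z*sqrt((-sqrt(3 - 4*k^2) - sqrt(3))/k)/2) + C3*exp(-sqrt(2)*z*sqrt((sqrt(3 - 4*k^2) - sqrt(3))/k)/2) + C4*exp(sqrt(2)*z*sqrt((sqrt(3 - 4*k^2) - sqrt(3))/k)/2)


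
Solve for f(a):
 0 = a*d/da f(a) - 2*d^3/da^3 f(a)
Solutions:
 f(a) = C1 + Integral(C2*airyai(2^(2/3)*a/2) + C3*airybi(2^(2/3)*a/2), a)


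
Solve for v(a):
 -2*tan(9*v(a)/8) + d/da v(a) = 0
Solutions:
 v(a) = -8*asin(C1*exp(9*a/4))/9 + 8*pi/9
 v(a) = 8*asin(C1*exp(9*a/4))/9


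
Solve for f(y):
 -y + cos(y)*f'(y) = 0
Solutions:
 f(y) = C1 + Integral(y/cos(y), y)


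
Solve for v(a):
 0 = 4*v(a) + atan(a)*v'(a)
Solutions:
 v(a) = C1*exp(-4*Integral(1/atan(a), a))


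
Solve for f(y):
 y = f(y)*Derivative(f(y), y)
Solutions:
 f(y) = -sqrt(C1 + y^2)
 f(y) = sqrt(C1 + y^2)


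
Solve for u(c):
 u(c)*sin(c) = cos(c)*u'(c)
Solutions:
 u(c) = C1/cos(c)


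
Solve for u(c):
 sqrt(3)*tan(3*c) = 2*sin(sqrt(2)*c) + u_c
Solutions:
 u(c) = C1 - sqrt(3)*log(cos(3*c))/3 + sqrt(2)*cos(sqrt(2)*c)


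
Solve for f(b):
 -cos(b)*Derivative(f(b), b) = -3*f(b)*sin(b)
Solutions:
 f(b) = C1/cos(b)^3


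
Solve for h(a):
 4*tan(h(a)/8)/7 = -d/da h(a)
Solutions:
 h(a) = -8*asin(C1*exp(-a/14)) + 8*pi
 h(a) = 8*asin(C1*exp(-a/14))


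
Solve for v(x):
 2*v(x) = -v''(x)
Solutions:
 v(x) = C1*sin(sqrt(2)*x) + C2*cos(sqrt(2)*x)


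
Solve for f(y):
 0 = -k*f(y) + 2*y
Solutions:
 f(y) = 2*y/k


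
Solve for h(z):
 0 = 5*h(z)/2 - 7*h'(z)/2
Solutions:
 h(z) = C1*exp(5*z/7)


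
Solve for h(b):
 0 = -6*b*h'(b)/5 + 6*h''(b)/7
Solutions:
 h(b) = C1 + C2*erfi(sqrt(70)*b/10)


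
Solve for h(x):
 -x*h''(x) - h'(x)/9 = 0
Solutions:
 h(x) = C1 + C2*x^(8/9)


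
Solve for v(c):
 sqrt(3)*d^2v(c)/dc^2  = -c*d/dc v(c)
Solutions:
 v(c) = C1 + C2*erf(sqrt(2)*3^(3/4)*c/6)


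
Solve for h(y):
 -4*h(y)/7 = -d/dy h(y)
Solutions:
 h(y) = C1*exp(4*y/7)


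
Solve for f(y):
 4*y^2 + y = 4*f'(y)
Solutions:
 f(y) = C1 + y^3/3 + y^2/8


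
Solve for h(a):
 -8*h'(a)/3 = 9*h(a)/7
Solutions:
 h(a) = C1*exp(-27*a/56)


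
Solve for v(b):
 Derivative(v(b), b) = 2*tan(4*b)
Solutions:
 v(b) = C1 - log(cos(4*b))/2


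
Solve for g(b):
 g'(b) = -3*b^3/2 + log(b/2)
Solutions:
 g(b) = C1 - 3*b^4/8 + b*log(b) - b - b*log(2)


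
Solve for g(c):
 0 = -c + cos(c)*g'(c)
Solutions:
 g(c) = C1 + Integral(c/cos(c), c)


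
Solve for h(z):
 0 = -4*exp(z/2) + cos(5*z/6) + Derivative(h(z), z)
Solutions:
 h(z) = C1 + 8*exp(z/2) - 6*sin(5*z/6)/5


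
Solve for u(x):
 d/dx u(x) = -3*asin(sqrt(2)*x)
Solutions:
 u(x) = C1 - 3*x*asin(sqrt(2)*x) - 3*sqrt(2)*sqrt(1 - 2*x^2)/2


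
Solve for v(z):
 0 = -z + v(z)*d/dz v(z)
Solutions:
 v(z) = -sqrt(C1 + z^2)
 v(z) = sqrt(C1 + z^2)


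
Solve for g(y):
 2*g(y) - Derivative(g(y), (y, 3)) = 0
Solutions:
 g(y) = C3*exp(2^(1/3)*y) + (C1*sin(2^(1/3)*sqrt(3)*y/2) + C2*cos(2^(1/3)*sqrt(3)*y/2))*exp(-2^(1/3)*y/2)


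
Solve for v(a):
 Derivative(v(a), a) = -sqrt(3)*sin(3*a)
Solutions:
 v(a) = C1 + sqrt(3)*cos(3*a)/3


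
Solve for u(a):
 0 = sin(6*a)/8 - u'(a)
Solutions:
 u(a) = C1 - cos(6*a)/48


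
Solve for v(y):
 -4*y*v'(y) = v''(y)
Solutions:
 v(y) = C1 + C2*erf(sqrt(2)*y)


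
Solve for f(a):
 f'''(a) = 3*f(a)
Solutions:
 f(a) = C3*exp(3^(1/3)*a) + (C1*sin(3^(5/6)*a/2) + C2*cos(3^(5/6)*a/2))*exp(-3^(1/3)*a/2)


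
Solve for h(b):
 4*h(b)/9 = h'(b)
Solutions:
 h(b) = C1*exp(4*b/9)


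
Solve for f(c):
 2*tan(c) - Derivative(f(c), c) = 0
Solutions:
 f(c) = C1 - 2*log(cos(c))


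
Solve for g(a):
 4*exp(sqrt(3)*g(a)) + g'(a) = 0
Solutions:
 g(a) = sqrt(3)*(2*log(1/(C1 + 4*a)) - log(3))/6


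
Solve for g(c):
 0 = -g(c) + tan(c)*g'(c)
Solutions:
 g(c) = C1*sin(c)


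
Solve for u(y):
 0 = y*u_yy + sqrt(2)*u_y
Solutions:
 u(y) = C1 + C2*y^(1 - sqrt(2))


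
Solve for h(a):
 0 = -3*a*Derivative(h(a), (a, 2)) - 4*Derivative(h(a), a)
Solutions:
 h(a) = C1 + C2/a^(1/3)


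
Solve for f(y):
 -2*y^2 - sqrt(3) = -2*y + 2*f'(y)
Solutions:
 f(y) = C1 - y^3/3 + y^2/2 - sqrt(3)*y/2


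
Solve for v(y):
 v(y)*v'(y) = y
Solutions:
 v(y) = -sqrt(C1 + y^2)
 v(y) = sqrt(C1 + y^2)


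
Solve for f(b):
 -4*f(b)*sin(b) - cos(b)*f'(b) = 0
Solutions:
 f(b) = C1*cos(b)^4


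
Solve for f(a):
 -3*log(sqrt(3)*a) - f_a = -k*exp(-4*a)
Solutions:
 f(a) = C1 - 3*a*log(a) + a*(3 - 3*log(3)/2) - k*exp(-4*a)/4


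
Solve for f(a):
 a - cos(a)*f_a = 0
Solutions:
 f(a) = C1 + Integral(a/cos(a), a)


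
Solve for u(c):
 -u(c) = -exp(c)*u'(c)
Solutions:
 u(c) = C1*exp(-exp(-c))


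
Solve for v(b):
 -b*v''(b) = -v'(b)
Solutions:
 v(b) = C1 + C2*b^2


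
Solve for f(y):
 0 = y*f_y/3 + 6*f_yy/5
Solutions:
 f(y) = C1 + C2*erf(sqrt(5)*y/6)


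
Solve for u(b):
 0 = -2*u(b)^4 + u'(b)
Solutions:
 u(b) = (-1/(C1 + 6*b))^(1/3)
 u(b) = (-1/(C1 + 2*b))^(1/3)*(-3^(2/3) - 3*3^(1/6)*I)/6
 u(b) = (-1/(C1 + 2*b))^(1/3)*(-3^(2/3) + 3*3^(1/6)*I)/6


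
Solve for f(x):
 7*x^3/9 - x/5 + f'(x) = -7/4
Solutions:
 f(x) = C1 - 7*x^4/36 + x^2/10 - 7*x/4


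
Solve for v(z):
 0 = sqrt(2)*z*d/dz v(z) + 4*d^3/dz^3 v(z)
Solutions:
 v(z) = C1 + Integral(C2*airyai(-sqrt(2)*z/2) + C3*airybi(-sqrt(2)*z/2), z)


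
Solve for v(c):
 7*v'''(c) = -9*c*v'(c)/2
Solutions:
 v(c) = C1 + Integral(C2*airyai(-42^(2/3)*c/14) + C3*airybi(-42^(2/3)*c/14), c)


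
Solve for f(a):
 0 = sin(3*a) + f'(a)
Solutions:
 f(a) = C1 + cos(3*a)/3


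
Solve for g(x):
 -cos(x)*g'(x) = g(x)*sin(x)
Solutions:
 g(x) = C1*cos(x)


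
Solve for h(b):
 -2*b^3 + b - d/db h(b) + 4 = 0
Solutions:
 h(b) = C1 - b^4/2 + b^2/2 + 4*b


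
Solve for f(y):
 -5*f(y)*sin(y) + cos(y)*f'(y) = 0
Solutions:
 f(y) = C1/cos(y)^5


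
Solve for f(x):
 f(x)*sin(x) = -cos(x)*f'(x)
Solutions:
 f(x) = C1*cos(x)


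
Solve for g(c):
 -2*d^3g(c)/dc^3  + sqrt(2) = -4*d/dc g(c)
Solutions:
 g(c) = C1 + C2*exp(-sqrt(2)*c) + C3*exp(sqrt(2)*c) - sqrt(2)*c/4


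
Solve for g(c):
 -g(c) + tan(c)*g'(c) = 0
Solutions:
 g(c) = C1*sin(c)


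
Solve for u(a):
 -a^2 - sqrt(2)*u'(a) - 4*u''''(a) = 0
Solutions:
 u(a) = C1 + C4*exp(-sqrt(2)*a/2) - sqrt(2)*a^3/6 + (C2*sin(sqrt(6)*a/4) + C3*cos(sqrt(6)*a/4))*exp(sqrt(2)*a/4)


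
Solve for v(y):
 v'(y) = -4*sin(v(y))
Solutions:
 v(y) = -acos((-C1 - exp(8*y))/(C1 - exp(8*y))) + 2*pi
 v(y) = acos((-C1 - exp(8*y))/(C1 - exp(8*y)))


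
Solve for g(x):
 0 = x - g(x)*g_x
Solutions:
 g(x) = -sqrt(C1 + x^2)
 g(x) = sqrt(C1 + x^2)


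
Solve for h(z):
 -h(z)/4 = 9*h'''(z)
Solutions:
 h(z) = C3*exp(-6^(1/3)*z/6) + (C1*sin(2^(1/3)*3^(5/6)*z/12) + C2*cos(2^(1/3)*3^(5/6)*z/12))*exp(6^(1/3)*z/12)


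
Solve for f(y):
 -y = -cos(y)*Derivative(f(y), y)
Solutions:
 f(y) = C1 + Integral(y/cos(y), y)


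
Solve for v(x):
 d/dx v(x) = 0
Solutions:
 v(x) = C1


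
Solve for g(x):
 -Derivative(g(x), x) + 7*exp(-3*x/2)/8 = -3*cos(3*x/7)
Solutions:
 g(x) = C1 + 7*sin(3*x/7) - 7*exp(-3*x/2)/12


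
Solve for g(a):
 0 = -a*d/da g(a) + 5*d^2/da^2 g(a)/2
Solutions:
 g(a) = C1 + C2*erfi(sqrt(5)*a/5)


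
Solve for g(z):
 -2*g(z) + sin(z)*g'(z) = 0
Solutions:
 g(z) = C1*(cos(z) - 1)/(cos(z) + 1)


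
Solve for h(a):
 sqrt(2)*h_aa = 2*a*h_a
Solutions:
 h(a) = C1 + C2*erfi(2^(3/4)*a/2)


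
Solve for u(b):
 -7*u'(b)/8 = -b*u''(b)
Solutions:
 u(b) = C1 + C2*b^(15/8)


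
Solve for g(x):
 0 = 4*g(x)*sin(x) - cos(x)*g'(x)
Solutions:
 g(x) = C1/cos(x)^4


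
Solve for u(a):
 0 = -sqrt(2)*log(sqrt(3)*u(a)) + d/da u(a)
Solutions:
 -sqrt(2)*Integral(1/(2*log(_y) + log(3)), (_y, u(a))) = C1 - a


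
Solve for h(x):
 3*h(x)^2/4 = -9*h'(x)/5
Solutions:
 h(x) = 12/(C1 + 5*x)


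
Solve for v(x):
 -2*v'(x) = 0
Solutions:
 v(x) = C1


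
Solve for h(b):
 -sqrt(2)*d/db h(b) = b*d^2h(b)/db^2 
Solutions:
 h(b) = C1 + C2*b^(1 - sqrt(2))


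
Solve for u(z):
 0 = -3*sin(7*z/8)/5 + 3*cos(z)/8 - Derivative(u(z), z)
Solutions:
 u(z) = C1 + 3*sin(z)/8 + 24*cos(7*z/8)/35


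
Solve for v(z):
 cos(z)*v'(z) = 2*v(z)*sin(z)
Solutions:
 v(z) = C1/cos(z)^2


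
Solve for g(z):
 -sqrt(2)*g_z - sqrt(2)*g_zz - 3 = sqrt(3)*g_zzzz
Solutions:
 g(z) = C1 + C2*exp(-z*(-2^(5/6)*3^(1/6)*(9 + sqrt(4*sqrt(6) + 81))^(1/3) + 2*2^(2/3)*3^(1/3)/(9 + sqrt(4*sqrt(6) + 81))^(1/3))/12)*sin(z*(2*2^(2/3)*3^(5/6)/(9 + sqrt(4*sqrt(6) + 81))^(1/3) + 2^(5/6)*3^(2/3)*(9 + sqrt(4*sqrt(6) + 81))^(1/3))/12) + C3*exp(-z*(-2^(5/6)*3^(1/6)*(9 + sqrt(4*sqrt(6) + 81))^(1/3) + 2*2^(2/3)*3^(1/3)/(9 + sqrt(4*sqrt(6) + 81))^(1/3))/12)*cos(z*(2*2^(2/3)*3^(5/6)/(9 + sqrt(4*sqrt(6) + 81))^(1/3) + 2^(5/6)*3^(2/3)*(9 + sqrt(4*sqrt(6) + 81))^(1/3))/12) + C4*exp(z*(-2^(5/6)*3^(1/6)*(9 + sqrt(4*sqrt(6) + 81))^(1/3) + 2*2^(2/3)*3^(1/3)/(9 + sqrt(4*sqrt(6) + 81))^(1/3))/6) - 3*sqrt(2)*z/2


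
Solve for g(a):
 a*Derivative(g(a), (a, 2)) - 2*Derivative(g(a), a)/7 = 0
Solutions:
 g(a) = C1 + C2*a^(9/7)


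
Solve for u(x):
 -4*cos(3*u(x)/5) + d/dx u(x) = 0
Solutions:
 -4*x - 5*log(sin(3*u(x)/5) - 1)/6 + 5*log(sin(3*u(x)/5) + 1)/6 = C1


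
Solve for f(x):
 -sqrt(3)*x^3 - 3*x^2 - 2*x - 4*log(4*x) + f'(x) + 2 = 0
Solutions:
 f(x) = C1 + sqrt(3)*x^4/4 + x^3 + x^2 + 4*x*log(x) - 6*x + x*log(256)


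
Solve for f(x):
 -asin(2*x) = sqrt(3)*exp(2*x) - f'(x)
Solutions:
 f(x) = C1 + x*asin(2*x) + sqrt(1 - 4*x^2)/2 + sqrt(3)*exp(2*x)/2


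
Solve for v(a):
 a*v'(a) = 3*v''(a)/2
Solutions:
 v(a) = C1 + C2*erfi(sqrt(3)*a/3)


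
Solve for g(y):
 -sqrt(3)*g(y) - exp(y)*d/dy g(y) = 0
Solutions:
 g(y) = C1*exp(sqrt(3)*exp(-y))


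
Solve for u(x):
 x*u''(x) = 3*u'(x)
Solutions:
 u(x) = C1 + C2*x^4


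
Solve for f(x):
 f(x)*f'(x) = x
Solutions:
 f(x) = -sqrt(C1 + x^2)
 f(x) = sqrt(C1 + x^2)


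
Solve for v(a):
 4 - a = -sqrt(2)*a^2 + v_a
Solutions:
 v(a) = C1 + sqrt(2)*a^3/3 - a^2/2 + 4*a


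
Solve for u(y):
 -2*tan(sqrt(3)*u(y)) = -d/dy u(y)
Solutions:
 u(y) = sqrt(3)*(pi - asin(C1*exp(2*sqrt(3)*y)))/3
 u(y) = sqrt(3)*asin(C1*exp(2*sqrt(3)*y))/3


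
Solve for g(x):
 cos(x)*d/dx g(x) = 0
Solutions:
 g(x) = C1


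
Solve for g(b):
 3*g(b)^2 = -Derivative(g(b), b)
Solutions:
 g(b) = 1/(C1 + 3*b)


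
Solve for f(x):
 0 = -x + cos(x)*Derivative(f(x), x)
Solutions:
 f(x) = C1 + Integral(x/cos(x), x)


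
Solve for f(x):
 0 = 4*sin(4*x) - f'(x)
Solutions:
 f(x) = C1 - cos(4*x)


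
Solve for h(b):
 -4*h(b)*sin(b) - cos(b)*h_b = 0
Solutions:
 h(b) = C1*cos(b)^4


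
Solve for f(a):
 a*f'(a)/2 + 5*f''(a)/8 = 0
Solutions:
 f(a) = C1 + C2*erf(sqrt(10)*a/5)


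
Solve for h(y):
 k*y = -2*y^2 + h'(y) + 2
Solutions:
 h(y) = C1 + k*y^2/2 + 2*y^3/3 - 2*y


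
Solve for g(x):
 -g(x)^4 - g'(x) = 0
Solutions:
 g(x) = (-3^(2/3) - 3*3^(1/6)*I)*(1/(C1 + x))^(1/3)/6
 g(x) = (-3^(2/3) + 3*3^(1/6)*I)*(1/(C1 + x))^(1/3)/6
 g(x) = (1/(C1 + 3*x))^(1/3)


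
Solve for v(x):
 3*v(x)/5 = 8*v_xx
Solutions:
 v(x) = C1*exp(-sqrt(30)*x/20) + C2*exp(sqrt(30)*x/20)


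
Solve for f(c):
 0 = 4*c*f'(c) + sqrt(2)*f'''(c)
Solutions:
 f(c) = C1 + Integral(C2*airyai(-sqrt(2)*c) + C3*airybi(-sqrt(2)*c), c)


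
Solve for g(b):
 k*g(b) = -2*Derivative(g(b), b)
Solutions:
 g(b) = C1*exp(-b*k/2)


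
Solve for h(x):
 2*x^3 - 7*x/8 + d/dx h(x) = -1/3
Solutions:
 h(x) = C1 - x^4/2 + 7*x^2/16 - x/3


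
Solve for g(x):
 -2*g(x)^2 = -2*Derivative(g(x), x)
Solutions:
 g(x) = -1/(C1 + x)


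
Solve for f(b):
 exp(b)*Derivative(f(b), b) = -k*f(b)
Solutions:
 f(b) = C1*exp(k*exp(-b))


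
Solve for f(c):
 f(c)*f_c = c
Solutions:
 f(c) = -sqrt(C1 + c^2)
 f(c) = sqrt(C1 + c^2)


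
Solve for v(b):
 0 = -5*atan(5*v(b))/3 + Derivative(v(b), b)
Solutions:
 Integral(1/atan(5*_y), (_y, v(b))) = C1 + 5*b/3


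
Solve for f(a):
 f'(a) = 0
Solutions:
 f(a) = C1


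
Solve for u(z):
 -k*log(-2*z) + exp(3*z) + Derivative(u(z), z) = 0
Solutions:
 u(z) = C1 + k*z*log(-z) + k*z*(-1 + log(2)) - exp(3*z)/3


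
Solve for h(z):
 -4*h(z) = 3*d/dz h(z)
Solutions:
 h(z) = C1*exp(-4*z/3)


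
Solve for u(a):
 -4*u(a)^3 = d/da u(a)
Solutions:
 u(a) = -sqrt(2)*sqrt(-1/(C1 - 4*a))/2
 u(a) = sqrt(2)*sqrt(-1/(C1 - 4*a))/2


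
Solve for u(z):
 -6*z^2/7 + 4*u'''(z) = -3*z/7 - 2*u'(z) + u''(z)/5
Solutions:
 u(z) = C1 + z^3/7 - 9*z^2/140 - 1209*z/700 + (C2*sin(sqrt(799)*z/40) + C3*cos(sqrt(799)*z/40))*exp(z/40)


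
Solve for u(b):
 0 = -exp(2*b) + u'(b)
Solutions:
 u(b) = C1 + exp(2*b)/2


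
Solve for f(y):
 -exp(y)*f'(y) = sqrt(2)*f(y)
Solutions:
 f(y) = C1*exp(sqrt(2)*exp(-y))


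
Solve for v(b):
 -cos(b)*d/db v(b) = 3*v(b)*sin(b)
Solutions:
 v(b) = C1*cos(b)^3


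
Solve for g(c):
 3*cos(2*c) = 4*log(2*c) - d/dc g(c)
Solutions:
 g(c) = C1 + 4*c*log(c) - 4*c + 4*c*log(2) - 3*sin(2*c)/2


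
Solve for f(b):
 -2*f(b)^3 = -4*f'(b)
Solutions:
 f(b) = -sqrt(-1/(C1 + b))
 f(b) = sqrt(-1/(C1 + b))


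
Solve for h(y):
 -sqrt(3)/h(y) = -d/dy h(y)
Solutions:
 h(y) = -sqrt(C1 + 2*sqrt(3)*y)
 h(y) = sqrt(C1 + 2*sqrt(3)*y)


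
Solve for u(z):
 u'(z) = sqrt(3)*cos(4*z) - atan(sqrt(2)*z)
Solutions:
 u(z) = C1 - z*atan(sqrt(2)*z) + sqrt(2)*log(2*z^2 + 1)/4 + sqrt(3)*sin(4*z)/4


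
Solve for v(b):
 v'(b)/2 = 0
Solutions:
 v(b) = C1


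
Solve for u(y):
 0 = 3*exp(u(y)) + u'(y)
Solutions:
 u(y) = log(1/(C1 + 3*y))


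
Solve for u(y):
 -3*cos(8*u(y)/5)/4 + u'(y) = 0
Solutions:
 -3*y/4 - 5*log(sin(8*u(y)/5) - 1)/16 + 5*log(sin(8*u(y)/5) + 1)/16 = C1


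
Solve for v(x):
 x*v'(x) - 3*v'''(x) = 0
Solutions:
 v(x) = C1 + Integral(C2*airyai(3^(2/3)*x/3) + C3*airybi(3^(2/3)*x/3), x)


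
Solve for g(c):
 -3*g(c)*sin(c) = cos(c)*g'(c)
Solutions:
 g(c) = C1*cos(c)^3


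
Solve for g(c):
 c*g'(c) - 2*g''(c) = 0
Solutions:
 g(c) = C1 + C2*erfi(c/2)


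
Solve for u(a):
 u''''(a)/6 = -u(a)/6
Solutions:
 u(a) = (C1*sin(sqrt(2)*a/2) + C2*cos(sqrt(2)*a/2))*exp(-sqrt(2)*a/2) + (C3*sin(sqrt(2)*a/2) + C4*cos(sqrt(2)*a/2))*exp(sqrt(2)*a/2)


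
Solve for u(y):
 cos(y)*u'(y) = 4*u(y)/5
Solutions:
 u(y) = C1*(sin(y) + 1)^(2/5)/(sin(y) - 1)^(2/5)


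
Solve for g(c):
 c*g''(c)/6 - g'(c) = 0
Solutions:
 g(c) = C1 + C2*c^7


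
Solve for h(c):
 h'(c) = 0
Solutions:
 h(c) = C1


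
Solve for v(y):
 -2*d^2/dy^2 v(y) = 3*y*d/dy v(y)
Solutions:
 v(y) = C1 + C2*erf(sqrt(3)*y/2)


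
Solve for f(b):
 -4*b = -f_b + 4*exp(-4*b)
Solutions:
 f(b) = C1 + 2*b^2 - exp(-4*b)


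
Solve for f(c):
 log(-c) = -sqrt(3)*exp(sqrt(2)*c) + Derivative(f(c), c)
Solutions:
 f(c) = C1 + c*log(-c) - c + sqrt(6)*exp(sqrt(2)*c)/2


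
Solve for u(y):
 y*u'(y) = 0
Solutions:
 u(y) = C1


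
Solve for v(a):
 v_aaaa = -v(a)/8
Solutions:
 v(a) = (C1*sin(2^(3/4)*a/4) + C2*cos(2^(3/4)*a/4))*exp(-2^(3/4)*a/4) + (C3*sin(2^(3/4)*a/4) + C4*cos(2^(3/4)*a/4))*exp(2^(3/4)*a/4)


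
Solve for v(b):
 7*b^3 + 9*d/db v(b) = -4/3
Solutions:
 v(b) = C1 - 7*b^4/36 - 4*b/27


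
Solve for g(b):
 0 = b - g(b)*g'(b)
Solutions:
 g(b) = -sqrt(C1 + b^2)
 g(b) = sqrt(C1 + b^2)


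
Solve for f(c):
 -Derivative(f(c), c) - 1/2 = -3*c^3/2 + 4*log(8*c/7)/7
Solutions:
 f(c) = C1 + 3*c^4/8 - 4*c*log(c)/7 - 12*c*log(2)/7 + c/14 + 4*c*log(7)/7


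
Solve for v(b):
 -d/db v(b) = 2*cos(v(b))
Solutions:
 v(b) = pi - asin((C1 + exp(4*b))/(C1 - exp(4*b)))
 v(b) = asin((C1 + exp(4*b))/(C1 - exp(4*b)))


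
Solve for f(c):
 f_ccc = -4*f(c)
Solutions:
 f(c) = C3*exp(-2^(2/3)*c) + (C1*sin(2^(2/3)*sqrt(3)*c/2) + C2*cos(2^(2/3)*sqrt(3)*c/2))*exp(2^(2/3)*c/2)


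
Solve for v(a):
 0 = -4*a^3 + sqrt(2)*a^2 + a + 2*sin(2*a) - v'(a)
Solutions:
 v(a) = C1 - a^4 + sqrt(2)*a^3/3 + a^2/2 - cos(2*a)


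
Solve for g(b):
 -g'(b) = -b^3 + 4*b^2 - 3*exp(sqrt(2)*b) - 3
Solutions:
 g(b) = C1 + b^4/4 - 4*b^3/3 + 3*b + 3*sqrt(2)*exp(sqrt(2)*b)/2


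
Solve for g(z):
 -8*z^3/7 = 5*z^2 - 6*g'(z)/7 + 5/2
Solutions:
 g(z) = C1 + z^4/3 + 35*z^3/18 + 35*z/12


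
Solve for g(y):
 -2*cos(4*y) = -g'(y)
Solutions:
 g(y) = C1 + sin(4*y)/2


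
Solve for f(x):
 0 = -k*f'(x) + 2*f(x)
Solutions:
 f(x) = C1*exp(2*x/k)


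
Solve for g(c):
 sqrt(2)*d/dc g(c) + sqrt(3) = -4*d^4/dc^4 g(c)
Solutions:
 g(c) = C1 + C4*exp(-sqrt(2)*c/2) - sqrt(6)*c/2 + (C2*sin(sqrt(6)*c/4) + C3*cos(sqrt(6)*c/4))*exp(sqrt(2)*c/4)


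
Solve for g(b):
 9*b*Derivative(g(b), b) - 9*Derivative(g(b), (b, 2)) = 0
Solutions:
 g(b) = C1 + C2*erfi(sqrt(2)*b/2)


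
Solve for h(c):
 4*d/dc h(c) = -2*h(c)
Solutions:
 h(c) = C1*exp(-c/2)


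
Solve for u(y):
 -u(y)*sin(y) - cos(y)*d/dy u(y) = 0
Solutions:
 u(y) = C1*cos(y)


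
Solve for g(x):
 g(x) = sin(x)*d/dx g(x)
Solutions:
 g(x) = C1*sqrt(cos(x) - 1)/sqrt(cos(x) + 1)


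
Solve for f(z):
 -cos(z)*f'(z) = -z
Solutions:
 f(z) = C1 + Integral(z/cos(z), z)


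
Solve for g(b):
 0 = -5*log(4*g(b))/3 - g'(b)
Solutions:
 3*Integral(1/(log(_y) + 2*log(2)), (_y, g(b)))/5 = C1 - b


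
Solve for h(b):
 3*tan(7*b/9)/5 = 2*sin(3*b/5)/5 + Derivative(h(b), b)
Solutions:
 h(b) = C1 - 27*log(cos(7*b/9))/35 + 2*cos(3*b/5)/3


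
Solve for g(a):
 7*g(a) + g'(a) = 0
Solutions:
 g(a) = C1*exp(-7*a)


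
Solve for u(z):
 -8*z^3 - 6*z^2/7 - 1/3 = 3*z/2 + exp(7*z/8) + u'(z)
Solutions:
 u(z) = C1 - 2*z^4 - 2*z^3/7 - 3*z^2/4 - z/3 - 8*exp(7*z/8)/7


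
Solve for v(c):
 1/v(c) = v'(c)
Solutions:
 v(c) = -sqrt(C1 + 2*c)
 v(c) = sqrt(C1 + 2*c)


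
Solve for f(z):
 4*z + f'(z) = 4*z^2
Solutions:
 f(z) = C1 + 4*z^3/3 - 2*z^2


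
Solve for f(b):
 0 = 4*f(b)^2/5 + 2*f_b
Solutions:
 f(b) = 5/(C1 + 2*b)


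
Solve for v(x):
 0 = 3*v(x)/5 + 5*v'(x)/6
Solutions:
 v(x) = C1*exp(-18*x/25)


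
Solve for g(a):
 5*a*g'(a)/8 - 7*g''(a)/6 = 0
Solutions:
 g(a) = C1 + C2*erfi(sqrt(210)*a/28)


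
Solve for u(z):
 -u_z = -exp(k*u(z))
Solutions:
 u(z) = Piecewise((log(-1/(C1*k + k*z))/k, Ne(k, 0)), (nan, True))
 u(z) = Piecewise((C1 + z, Eq(k, 0)), (nan, True))


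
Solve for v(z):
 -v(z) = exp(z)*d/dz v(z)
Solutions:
 v(z) = C1*exp(exp(-z))


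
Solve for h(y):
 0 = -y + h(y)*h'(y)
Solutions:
 h(y) = -sqrt(C1 + y^2)
 h(y) = sqrt(C1 + y^2)


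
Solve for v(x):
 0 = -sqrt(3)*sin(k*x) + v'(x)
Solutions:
 v(x) = C1 - sqrt(3)*cos(k*x)/k


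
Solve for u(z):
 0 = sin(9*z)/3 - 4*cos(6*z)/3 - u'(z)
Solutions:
 u(z) = C1 - 2*sin(6*z)/9 - cos(9*z)/27


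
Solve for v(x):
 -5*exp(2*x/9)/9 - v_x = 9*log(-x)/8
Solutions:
 v(x) = C1 - 9*x*log(-x)/8 + 9*x/8 - 5*exp(2*x/9)/2


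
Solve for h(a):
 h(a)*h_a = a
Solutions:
 h(a) = -sqrt(C1 + a^2)
 h(a) = sqrt(C1 + a^2)


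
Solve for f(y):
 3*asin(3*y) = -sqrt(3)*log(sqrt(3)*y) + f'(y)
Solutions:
 f(y) = C1 + sqrt(3)*y*(log(y) - 1) + 3*y*asin(3*y) + sqrt(3)*y*log(3)/2 + sqrt(1 - 9*y^2)


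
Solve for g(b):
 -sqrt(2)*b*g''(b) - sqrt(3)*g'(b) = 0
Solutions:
 g(b) = C1 + C2*b^(1 - sqrt(6)/2)


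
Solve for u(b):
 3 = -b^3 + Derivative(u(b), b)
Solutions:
 u(b) = C1 + b^4/4 + 3*b


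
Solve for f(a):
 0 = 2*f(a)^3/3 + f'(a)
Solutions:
 f(a) = -sqrt(6)*sqrt(-1/(C1 - 2*a))/2
 f(a) = sqrt(6)*sqrt(-1/(C1 - 2*a))/2


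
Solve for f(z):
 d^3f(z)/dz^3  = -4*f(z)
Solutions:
 f(z) = C3*exp(-2^(2/3)*z) + (C1*sin(2^(2/3)*sqrt(3)*z/2) + C2*cos(2^(2/3)*sqrt(3)*z/2))*exp(2^(2/3)*z/2)


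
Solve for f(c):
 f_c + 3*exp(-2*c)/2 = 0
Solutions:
 f(c) = C1 + 3*exp(-2*c)/4


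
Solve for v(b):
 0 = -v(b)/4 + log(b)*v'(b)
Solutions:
 v(b) = C1*exp(li(b)/4)


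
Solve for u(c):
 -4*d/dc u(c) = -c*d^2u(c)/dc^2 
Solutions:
 u(c) = C1 + C2*c^5


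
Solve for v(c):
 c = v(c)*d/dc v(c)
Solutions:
 v(c) = -sqrt(C1 + c^2)
 v(c) = sqrt(C1 + c^2)


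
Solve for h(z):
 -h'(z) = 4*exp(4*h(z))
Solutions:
 h(z) = log(-I*(1/(C1 + 16*z))^(1/4))
 h(z) = log(I*(1/(C1 + 16*z))^(1/4))
 h(z) = log(-(1/(C1 + 16*z))^(1/4))
 h(z) = log(1/(C1 + 16*z))/4


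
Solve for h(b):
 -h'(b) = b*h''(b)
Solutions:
 h(b) = C1 + C2*log(b)


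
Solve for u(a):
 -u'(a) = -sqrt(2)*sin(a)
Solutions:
 u(a) = C1 - sqrt(2)*cos(a)


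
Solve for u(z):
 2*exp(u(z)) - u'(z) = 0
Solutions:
 u(z) = log(-1/(C1 + 2*z))


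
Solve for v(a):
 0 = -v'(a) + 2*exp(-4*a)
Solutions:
 v(a) = C1 - exp(-4*a)/2


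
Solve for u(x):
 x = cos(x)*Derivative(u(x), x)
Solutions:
 u(x) = C1 + Integral(x/cos(x), x)


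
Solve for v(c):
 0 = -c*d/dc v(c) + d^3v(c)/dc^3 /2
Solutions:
 v(c) = C1 + Integral(C2*airyai(2^(1/3)*c) + C3*airybi(2^(1/3)*c), c)


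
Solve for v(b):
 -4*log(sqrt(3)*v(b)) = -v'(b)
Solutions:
 -Integral(1/(2*log(_y) + log(3)), (_y, v(b)))/2 = C1 - b


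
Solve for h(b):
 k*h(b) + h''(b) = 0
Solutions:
 h(b) = C1*exp(-b*sqrt(-k)) + C2*exp(b*sqrt(-k))


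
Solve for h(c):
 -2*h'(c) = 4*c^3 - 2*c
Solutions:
 h(c) = C1 - c^4/2 + c^2/2


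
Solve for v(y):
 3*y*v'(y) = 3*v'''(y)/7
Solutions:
 v(y) = C1 + Integral(C2*airyai(7^(1/3)*y) + C3*airybi(7^(1/3)*y), y)


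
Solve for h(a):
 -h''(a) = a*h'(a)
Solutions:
 h(a) = C1 + C2*erf(sqrt(2)*a/2)


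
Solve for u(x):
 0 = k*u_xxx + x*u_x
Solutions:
 u(x) = C1 + Integral(C2*airyai(x*(-1/k)^(1/3)) + C3*airybi(x*(-1/k)^(1/3)), x)


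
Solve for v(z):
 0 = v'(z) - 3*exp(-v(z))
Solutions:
 v(z) = log(C1 + 3*z)


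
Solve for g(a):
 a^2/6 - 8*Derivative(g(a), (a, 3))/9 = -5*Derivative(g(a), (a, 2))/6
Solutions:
 g(a) = C1 + C2*a + C3*exp(15*a/16) - a^4/60 - 16*a^3/225 - 256*a^2/1125


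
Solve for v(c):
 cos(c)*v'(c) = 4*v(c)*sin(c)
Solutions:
 v(c) = C1/cos(c)^4


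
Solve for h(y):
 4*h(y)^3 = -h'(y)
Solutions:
 h(y) = -sqrt(2)*sqrt(-1/(C1 - 4*y))/2
 h(y) = sqrt(2)*sqrt(-1/(C1 - 4*y))/2


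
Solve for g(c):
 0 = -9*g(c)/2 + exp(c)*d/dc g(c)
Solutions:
 g(c) = C1*exp(-9*exp(-c)/2)


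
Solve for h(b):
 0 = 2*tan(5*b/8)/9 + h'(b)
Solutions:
 h(b) = C1 + 16*log(cos(5*b/8))/45


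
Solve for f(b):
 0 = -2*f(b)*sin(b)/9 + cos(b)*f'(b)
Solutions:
 f(b) = C1/cos(b)^(2/9)


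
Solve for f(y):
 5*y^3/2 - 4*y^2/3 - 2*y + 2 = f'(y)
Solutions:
 f(y) = C1 + 5*y^4/8 - 4*y^3/9 - y^2 + 2*y


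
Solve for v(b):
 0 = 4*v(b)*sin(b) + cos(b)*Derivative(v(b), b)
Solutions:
 v(b) = C1*cos(b)^4


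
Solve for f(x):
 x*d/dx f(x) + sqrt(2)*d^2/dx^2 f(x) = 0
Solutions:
 f(x) = C1 + C2*erf(2^(1/4)*x/2)


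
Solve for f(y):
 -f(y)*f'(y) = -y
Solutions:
 f(y) = -sqrt(C1 + y^2)
 f(y) = sqrt(C1 + y^2)


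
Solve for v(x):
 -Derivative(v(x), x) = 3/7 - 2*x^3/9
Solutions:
 v(x) = C1 + x^4/18 - 3*x/7


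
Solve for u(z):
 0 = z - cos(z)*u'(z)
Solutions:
 u(z) = C1 + Integral(z/cos(z), z)


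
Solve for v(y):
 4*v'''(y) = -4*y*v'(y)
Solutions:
 v(y) = C1 + Integral(C2*airyai(-y) + C3*airybi(-y), y)


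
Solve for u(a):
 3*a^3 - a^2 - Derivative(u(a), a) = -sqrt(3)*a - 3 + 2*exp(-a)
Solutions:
 u(a) = C1 + 3*a^4/4 - a^3/3 + sqrt(3)*a^2/2 + 3*a + 2*exp(-a)


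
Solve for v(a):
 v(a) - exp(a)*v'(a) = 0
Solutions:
 v(a) = C1*exp(-exp(-a))


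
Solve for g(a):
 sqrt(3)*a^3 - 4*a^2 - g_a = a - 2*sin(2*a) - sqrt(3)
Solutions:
 g(a) = C1 + sqrt(3)*a^4/4 - 4*a^3/3 - a^2/2 + sqrt(3)*a - cos(2*a)


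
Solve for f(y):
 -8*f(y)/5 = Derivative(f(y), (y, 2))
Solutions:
 f(y) = C1*sin(2*sqrt(10)*y/5) + C2*cos(2*sqrt(10)*y/5)


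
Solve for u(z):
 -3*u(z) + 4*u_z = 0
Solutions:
 u(z) = C1*exp(3*z/4)


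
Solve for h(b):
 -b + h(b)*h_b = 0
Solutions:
 h(b) = -sqrt(C1 + b^2)
 h(b) = sqrt(C1 + b^2)


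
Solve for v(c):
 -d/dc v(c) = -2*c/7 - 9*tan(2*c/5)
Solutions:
 v(c) = C1 + c^2/7 - 45*log(cos(2*c/5))/2


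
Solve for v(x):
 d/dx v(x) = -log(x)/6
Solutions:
 v(x) = C1 - x*log(x)/6 + x/6


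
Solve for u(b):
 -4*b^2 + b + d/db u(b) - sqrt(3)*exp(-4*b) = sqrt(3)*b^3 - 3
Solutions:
 u(b) = C1 + sqrt(3)*b^4/4 + 4*b^3/3 - b^2/2 - 3*b - sqrt(3)*exp(-4*b)/4


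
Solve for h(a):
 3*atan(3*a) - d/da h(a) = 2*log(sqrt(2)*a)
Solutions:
 h(a) = C1 - 2*a*log(a) + 3*a*atan(3*a) - a*log(2) + 2*a - log(9*a^2 + 1)/2


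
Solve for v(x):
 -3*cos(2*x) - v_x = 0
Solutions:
 v(x) = C1 - 3*sin(2*x)/2


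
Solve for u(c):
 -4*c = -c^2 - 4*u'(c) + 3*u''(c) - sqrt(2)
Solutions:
 u(c) = C1 + C2*exp(4*c/3) - c^3/12 + 5*c^2/16 - sqrt(2)*c/4 + 15*c/32


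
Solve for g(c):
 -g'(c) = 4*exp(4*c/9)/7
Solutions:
 g(c) = C1 - 9*exp(4*c/9)/7


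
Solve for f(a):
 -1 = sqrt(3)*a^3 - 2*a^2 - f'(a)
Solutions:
 f(a) = C1 + sqrt(3)*a^4/4 - 2*a^3/3 + a


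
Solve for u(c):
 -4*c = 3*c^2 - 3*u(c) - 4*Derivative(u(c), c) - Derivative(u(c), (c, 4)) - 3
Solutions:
 u(c) = c^2 - 4*c/3 + (C1 + C2*c)*exp(-c) + (C3*sin(sqrt(2)*c) + C4*cos(sqrt(2)*c))*exp(c) + 7/9


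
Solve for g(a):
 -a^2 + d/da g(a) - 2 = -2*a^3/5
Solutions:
 g(a) = C1 - a^4/10 + a^3/3 + 2*a


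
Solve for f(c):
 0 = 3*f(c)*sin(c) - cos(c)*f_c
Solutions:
 f(c) = C1/cos(c)^3


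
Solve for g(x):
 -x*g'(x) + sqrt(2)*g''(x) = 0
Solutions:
 g(x) = C1 + C2*erfi(2^(1/4)*x/2)


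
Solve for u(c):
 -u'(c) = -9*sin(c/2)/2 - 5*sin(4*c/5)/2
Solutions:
 u(c) = C1 - 9*cos(c/2) - 25*cos(4*c/5)/8


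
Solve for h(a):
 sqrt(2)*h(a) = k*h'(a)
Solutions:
 h(a) = C1*exp(sqrt(2)*a/k)


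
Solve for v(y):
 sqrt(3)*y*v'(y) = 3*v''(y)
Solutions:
 v(y) = C1 + C2*erfi(sqrt(2)*3^(3/4)*y/6)


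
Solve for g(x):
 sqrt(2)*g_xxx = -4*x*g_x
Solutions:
 g(x) = C1 + Integral(C2*airyai(-sqrt(2)*x) + C3*airybi(-sqrt(2)*x), x)


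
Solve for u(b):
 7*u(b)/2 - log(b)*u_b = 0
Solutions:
 u(b) = C1*exp(7*li(b)/2)


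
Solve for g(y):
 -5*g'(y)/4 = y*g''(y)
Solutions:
 g(y) = C1 + C2/y^(1/4)


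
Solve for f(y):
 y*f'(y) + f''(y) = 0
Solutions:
 f(y) = C1 + C2*erf(sqrt(2)*y/2)


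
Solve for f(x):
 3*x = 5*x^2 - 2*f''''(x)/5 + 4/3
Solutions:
 f(x) = C1 + C2*x + C3*x^2 + C4*x^3 + 5*x^6/144 - x^5/16 + 5*x^4/36


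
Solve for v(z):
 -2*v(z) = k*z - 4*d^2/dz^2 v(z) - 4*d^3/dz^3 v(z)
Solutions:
 v(z) = C1*exp(-z*(2*2^(2/3)/(3*sqrt(57) + 23)^(1/3) + 4 + 2^(1/3)*(3*sqrt(57) + 23)^(1/3))/12)*sin(2^(1/3)*sqrt(3)*z*(-(3*sqrt(57) + 23)^(1/3) + 2*2^(1/3)/(3*sqrt(57) + 23)^(1/3))/12) + C2*exp(-z*(2*2^(2/3)/(3*sqrt(57) + 23)^(1/3) + 4 + 2^(1/3)*(3*sqrt(57) + 23)^(1/3))/12)*cos(2^(1/3)*sqrt(3)*z*(-(3*sqrt(57) + 23)^(1/3) + 2*2^(1/3)/(3*sqrt(57) + 23)^(1/3))/12) + C3*exp(z*(-2 + 2*2^(2/3)/(3*sqrt(57) + 23)^(1/3) + 2^(1/3)*(3*sqrt(57) + 23)^(1/3))/6) - k*z/2


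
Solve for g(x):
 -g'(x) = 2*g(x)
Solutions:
 g(x) = C1*exp(-2*x)


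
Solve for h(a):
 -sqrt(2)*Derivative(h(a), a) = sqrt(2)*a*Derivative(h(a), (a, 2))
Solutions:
 h(a) = C1 + C2*log(a)


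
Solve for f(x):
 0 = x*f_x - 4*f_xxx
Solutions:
 f(x) = C1 + Integral(C2*airyai(2^(1/3)*x/2) + C3*airybi(2^(1/3)*x/2), x)


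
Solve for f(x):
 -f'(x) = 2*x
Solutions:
 f(x) = C1 - x^2


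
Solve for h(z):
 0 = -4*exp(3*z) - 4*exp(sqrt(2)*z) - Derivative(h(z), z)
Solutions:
 h(z) = C1 - 4*exp(3*z)/3 - 2*sqrt(2)*exp(sqrt(2)*z)


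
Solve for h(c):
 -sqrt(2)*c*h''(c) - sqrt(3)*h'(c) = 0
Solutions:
 h(c) = C1 + C2*c^(1 - sqrt(6)/2)


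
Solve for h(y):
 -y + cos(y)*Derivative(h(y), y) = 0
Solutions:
 h(y) = C1 + Integral(y/cos(y), y)


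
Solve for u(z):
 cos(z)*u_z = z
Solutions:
 u(z) = C1 + Integral(z/cos(z), z)


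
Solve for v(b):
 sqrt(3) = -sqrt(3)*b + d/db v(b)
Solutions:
 v(b) = C1 + sqrt(3)*b^2/2 + sqrt(3)*b


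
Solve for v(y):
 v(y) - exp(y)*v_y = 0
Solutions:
 v(y) = C1*exp(-exp(-y))


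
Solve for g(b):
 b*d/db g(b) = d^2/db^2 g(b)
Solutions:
 g(b) = C1 + C2*erfi(sqrt(2)*b/2)


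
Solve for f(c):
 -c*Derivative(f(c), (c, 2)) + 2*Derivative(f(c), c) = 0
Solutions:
 f(c) = C1 + C2*c^3


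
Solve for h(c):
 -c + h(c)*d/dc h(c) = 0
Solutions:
 h(c) = -sqrt(C1 + c^2)
 h(c) = sqrt(C1 + c^2)


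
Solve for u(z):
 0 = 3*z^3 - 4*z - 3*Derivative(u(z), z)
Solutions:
 u(z) = C1 + z^4/4 - 2*z^2/3


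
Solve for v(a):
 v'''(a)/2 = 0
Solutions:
 v(a) = C1 + C2*a + C3*a^2


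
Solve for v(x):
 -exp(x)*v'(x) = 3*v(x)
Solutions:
 v(x) = C1*exp(3*exp(-x))


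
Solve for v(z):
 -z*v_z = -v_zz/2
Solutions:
 v(z) = C1 + C2*erfi(z)


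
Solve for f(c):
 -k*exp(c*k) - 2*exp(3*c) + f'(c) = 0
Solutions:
 f(c) = C1 + 2*exp(3*c)/3 + exp(c*k)


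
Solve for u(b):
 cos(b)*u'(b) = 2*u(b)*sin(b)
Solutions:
 u(b) = C1/cos(b)^2


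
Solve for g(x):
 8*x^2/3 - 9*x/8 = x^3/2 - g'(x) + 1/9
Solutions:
 g(x) = C1 + x^4/8 - 8*x^3/9 + 9*x^2/16 + x/9


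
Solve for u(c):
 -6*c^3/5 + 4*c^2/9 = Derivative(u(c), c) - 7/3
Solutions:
 u(c) = C1 - 3*c^4/10 + 4*c^3/27 + 7*c/3


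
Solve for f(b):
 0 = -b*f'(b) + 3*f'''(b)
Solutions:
 f(b) = C1 + Integral(C2*airyai(3^(2/3)*b/3) + C3*airybi(3^(2/3)*b/3), b)


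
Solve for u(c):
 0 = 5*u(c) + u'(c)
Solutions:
 u(c) = C1*exp(-5*c)


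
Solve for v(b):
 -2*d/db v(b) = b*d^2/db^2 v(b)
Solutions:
 v(b) = C1 + C2/b


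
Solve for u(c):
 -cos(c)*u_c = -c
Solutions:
 u(c) = C1 + Integral(c/cos(c), c)


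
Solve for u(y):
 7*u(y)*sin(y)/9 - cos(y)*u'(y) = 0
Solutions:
 u(y) = C1/cos(y)^(7/9)


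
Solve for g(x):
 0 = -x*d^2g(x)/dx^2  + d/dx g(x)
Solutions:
 g(x) = C1 + C2*x^2


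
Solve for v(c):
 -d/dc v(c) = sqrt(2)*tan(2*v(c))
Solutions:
 v(c) = -asin(C1*exp(-2*sqrt(2)*c))/2 + pi/2
 v(c) = asin(C1*exp(-2*sqrt(2)*c))/2


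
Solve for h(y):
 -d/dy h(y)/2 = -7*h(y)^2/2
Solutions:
 h(y) = -1/(C1 + 7*y)


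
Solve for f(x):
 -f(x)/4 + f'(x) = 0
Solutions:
 f(x) = C1*exp(x/4)


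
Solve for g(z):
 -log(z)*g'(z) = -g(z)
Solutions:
 g(z) = C1*exp(li(z))


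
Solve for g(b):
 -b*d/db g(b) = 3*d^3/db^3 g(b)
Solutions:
 g(b) = C1 + Integral(C2*airyai(-3^(2/3)*b/3) + C3*airybi(-3^(2/3)*b/3), b)


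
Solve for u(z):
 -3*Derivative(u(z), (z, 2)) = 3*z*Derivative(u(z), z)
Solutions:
 u(z) = C1 + C2*erf(sqrt(2)*z/2)


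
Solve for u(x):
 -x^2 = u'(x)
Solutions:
 u(x) = C1 - x^3/3


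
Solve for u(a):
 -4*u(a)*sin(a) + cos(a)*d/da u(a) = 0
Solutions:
 u(a) = C1/cos(a)^4


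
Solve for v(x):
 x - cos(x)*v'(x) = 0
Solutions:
 v(x) = C1 + Integral(x/cos(x), x)


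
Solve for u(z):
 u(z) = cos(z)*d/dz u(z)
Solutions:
 u(z) = C1*sqrt(sin(z) + 1)/sqrt(sin(z) - 1)


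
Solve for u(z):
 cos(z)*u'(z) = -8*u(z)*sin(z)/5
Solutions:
 u(z) = C1*cos(z)^(8/5)


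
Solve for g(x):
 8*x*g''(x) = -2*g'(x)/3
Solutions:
 g(x) = C1 + C2*x^(11/12)


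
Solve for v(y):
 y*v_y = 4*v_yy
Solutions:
 v(y) = C1 + C2*erfi(sqrt(2)*y/4)


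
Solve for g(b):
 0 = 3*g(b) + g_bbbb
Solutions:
 g(b) = (C1*sin(sqrt(2)*3^(1/4)*b/2) + C2*cos(sqrt(2)*3^(1/4)*b/2))*exp(-sqrt(2)*3^(1/4)*b/2) + (C3*sin(sqrt(2)*3^(1/4)*b/2) + C4*cos(sqrt(2)*3^(1/4)*b/2))*exp(sqrt(2)*3^(1/4)*b/2)


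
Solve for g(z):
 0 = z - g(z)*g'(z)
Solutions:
 g(z) = -sqrt(C1 + z^2)
 g(z) = sqrt(C1 + z^2)


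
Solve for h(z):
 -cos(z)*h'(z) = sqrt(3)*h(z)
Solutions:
 h(z) = C1*(sin(z) - 1)^(sqrt(3)/2)/(sin(z) + 1)^(sqrt(3)/2)


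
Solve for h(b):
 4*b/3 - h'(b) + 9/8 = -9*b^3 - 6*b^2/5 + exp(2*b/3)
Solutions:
 h(b) = C1 + 9*b^4/4 + 2*b^3/5 + 2*b^2/3 + 9*b/8 - 3*exp(2*b/3)/2


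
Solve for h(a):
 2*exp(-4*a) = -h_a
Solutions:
 h(a) = C1 + exp(-4*a)/2


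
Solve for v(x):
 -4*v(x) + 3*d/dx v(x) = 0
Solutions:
 v(x) = C1*exp(4*x/3)


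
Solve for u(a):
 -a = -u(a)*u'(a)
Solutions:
 u(a) = -sqrt(C1 + a^2)
 u(a) = sqrt(C1 + a^2)


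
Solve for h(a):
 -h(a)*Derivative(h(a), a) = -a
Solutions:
 h(a) = -sqrt(C1 + a^2)
 h(a) = sqrt(C1 + a^2)


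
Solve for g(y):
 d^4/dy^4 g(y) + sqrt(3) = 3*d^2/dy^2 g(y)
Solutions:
 g(y) = C1 + C2*y + C3*exp(-sqrt(3)*y) + C4*exp(sqrt(3)*y) + sqrt(3)*y^2/6


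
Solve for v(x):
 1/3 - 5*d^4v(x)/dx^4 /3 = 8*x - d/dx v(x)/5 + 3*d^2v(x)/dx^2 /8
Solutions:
 v(x) = C1 + C2*exp(30^(1/3)*x*(-(16 + sqrt(286))^(1/3) + 30^(1/3)/(16 + sqrt(286))^(1/3))/40)*sin(10^(1/3)*3^(1/6)*x*(3*10^(1/3)/(16 + sqrt(286))^(1/3) + 3^(2/3)*(16 + sqrt(286))^(1/3))/40) + C3*exp(30^(1/3)*x*(-(16 + sqrt(286))^(1/3) + 30^(1/3)/(16 + sqrt(286))^(1/3))/40)*cos(10^(1/3)*3^(1/6)*x*(3*10^(1/3)/(16 + sqrt(286))^(1/3) + 3^(2/3)*(16 + sqrt(286))^(1/3))/40) + C4*exp(-30^(1/3)*x*(-(16 + sqrt(286))^(1/3) + 30^(1/3)/(16 + sqrt(286))^(1/3))/20) + 20*x^2 + 220*x/3


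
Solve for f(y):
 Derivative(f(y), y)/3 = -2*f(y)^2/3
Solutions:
 f(y) = 1/(C1 + 2*y)


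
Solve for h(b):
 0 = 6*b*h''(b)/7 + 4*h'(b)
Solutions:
 h(b) = C1 + C2/b^(11/3)


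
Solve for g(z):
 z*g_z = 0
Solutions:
 g(z) = C1


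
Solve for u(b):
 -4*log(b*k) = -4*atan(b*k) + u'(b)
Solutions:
 u(b) = C1 - 4*b*log(b*k) + 4*b + 4*Piecewise((b*atan(b*k) - log(b^2*k^2 + 1)/(2*k), Ne(k, 0)), (0, True))


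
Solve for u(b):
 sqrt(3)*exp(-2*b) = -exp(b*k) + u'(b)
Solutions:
 u(b) = C1 - sqrt(3)*exp(-2*b)/2 + exp(b*k)/k


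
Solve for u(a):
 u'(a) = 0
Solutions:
 u(a) = C1


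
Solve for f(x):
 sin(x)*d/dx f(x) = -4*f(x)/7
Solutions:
 f(x) = C1*(cos(x) + 1)^(2/7)/(cos(x) - 1)^(2/7)


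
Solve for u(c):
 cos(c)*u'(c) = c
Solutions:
 u(c) = C1 + Integral(c/cos(c), c)


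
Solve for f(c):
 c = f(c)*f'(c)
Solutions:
 f(c) = -sqrt(C1 + c^2)
 f(c) = sqrt(C1 + c^2)


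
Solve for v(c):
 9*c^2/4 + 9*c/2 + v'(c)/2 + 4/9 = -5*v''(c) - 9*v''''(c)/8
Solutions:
 v(c) = C1 + C2*exp(-2^(1/3)*c*(-3*(3 + sqrt(48729)/9)^(1/3) + 20*2^(1/3)/(3 + sqrt(48729)/9)^(1/3))/18)*sin(sqrt(3)*c*(40/(6 + 2*sqrt(48729)/9)^(1/3) + 3*(6 + 2*sqrt(48729)/9)^(1/3))/18) + C3*exp(-2^(1/3)*c*(-3*(3 + sqrt(48729)/9)^(1/3) + 20*2^(1/3)/(3 + sqrt(48729)/9)^(1/3))/18)*cos(sqrt(3)*c*(40/(6 + 2*sqrt(48729)/9)^(1/3) + 3*(6 + 2*sqrt(48729)/9)^(1/3))/18) + C4*exp(2^(1/3)*c*(-3*(3 + sqrt(48729)/9)^(1/3) + 20*2^(1/3)/(3 + sqrt(48729)/9)^(1/3))/9) - 3*c^3/2 + 81*c^2/2 - 7298*c/9


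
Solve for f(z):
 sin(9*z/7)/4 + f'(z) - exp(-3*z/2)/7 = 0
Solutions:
 f(z) = C1 + 7*cos(9*z/7)/36 - 2*exp(-3*z/2)/21


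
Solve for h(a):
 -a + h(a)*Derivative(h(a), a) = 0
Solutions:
 h(a) = -sqrt(C1 + a^2)
 h(a) = sqrt(C1 + a^2)


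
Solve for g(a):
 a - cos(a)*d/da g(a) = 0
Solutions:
 g(a) = C1 + Integral(a/cos(a), a)


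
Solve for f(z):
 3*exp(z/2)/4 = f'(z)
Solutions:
 f(z) = C1 + 3*exp(z/2)/2


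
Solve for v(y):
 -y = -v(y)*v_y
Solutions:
 v(y) = -sqrt(C1 + y^2)
 v(y) = sqrt(C1 + y^2)


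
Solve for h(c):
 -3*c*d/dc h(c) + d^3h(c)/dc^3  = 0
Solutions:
 h(c) = C1 + Integral(C2*airyai(3^(1/3)*c) + C3*airybi(3^(1/3)*c), c)


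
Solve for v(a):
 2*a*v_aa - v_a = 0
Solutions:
 v(a) = C1 + C2*a^(3/2)


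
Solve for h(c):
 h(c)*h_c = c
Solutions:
 h(c) = -sqrt(C1 + c^2)
 h(c) = sqrt(C1 + c^2)


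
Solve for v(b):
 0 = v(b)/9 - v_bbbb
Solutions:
 v(b) = C1*exp(-sqrt(3)*b/3) + C2*exp(sqrt(3)*b/3) + C3*sin(sqrt(3)*b/3) + C4*cos(sqrt(3)*b/3)


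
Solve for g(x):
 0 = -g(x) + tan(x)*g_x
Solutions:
 g(x) = C1*sin(x)


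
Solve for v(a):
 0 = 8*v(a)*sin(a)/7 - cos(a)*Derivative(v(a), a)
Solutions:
 v(a) = C1/cos(a)^(8/7)


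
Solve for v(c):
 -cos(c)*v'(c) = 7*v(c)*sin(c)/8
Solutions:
 v(c) = C1*cos(c)^(7/8)


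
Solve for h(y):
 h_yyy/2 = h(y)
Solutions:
 h(y) = C3*exp(2^(1/3)*y) + (C1*sin(2^(1/3)*sqrt(3)*y/2) + C2*cos(2^(1/3)*sqrt(3)*y/2))*exp(-2^(1/3)*y/2)


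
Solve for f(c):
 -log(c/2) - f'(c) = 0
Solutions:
 f(c) = C1 - c*log(c) + c*log(2) + c


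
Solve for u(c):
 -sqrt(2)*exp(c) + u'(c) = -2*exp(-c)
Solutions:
 u(c) = C1 + sqrt(2)*exp(c) + 2*exp(-c)


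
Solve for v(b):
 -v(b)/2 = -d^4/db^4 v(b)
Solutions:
 v(b) = C1*exp(-2^(3/4)*b/2) + C2*exp(2^(3/4)*b/2) + C3*sin(2^(3/4)*b/2) + C4*cos(2^(3/4)*b/2)


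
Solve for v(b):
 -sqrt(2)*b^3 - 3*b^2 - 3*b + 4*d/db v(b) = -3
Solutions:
 v(b) = C1 + sqrt(2)*b^4/16 + b^3/4 + 3*b^2/8 - 3*b/4


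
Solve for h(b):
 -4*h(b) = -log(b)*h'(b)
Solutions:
 h(b) = C1*exp(4*li(b))


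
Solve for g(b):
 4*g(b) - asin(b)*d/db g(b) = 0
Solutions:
 g(b) = C1*exp(4*Integral(1/asin(b), b))


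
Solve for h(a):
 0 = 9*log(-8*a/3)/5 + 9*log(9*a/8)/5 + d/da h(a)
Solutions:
 h(a) = C1 - 18*a*log(a)/5 + 9*a*(-log(3) + 2 - I*pi)/5


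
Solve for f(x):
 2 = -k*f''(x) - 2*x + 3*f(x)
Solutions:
 f(x) = C1*exp(-sqrt(3)*x*sqrt(1/k)) + C2*exp(sqrt(3)*x*sqrt(1/k)) + 2*x/3 + 2/3


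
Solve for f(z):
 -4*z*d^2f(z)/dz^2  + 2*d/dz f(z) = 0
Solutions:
 f(z) = C1 + C2*z^(3/2)
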